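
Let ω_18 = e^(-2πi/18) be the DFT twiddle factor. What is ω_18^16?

ω_18^16 = e^(-2πi·16/18)
= cos(-2π·16/18) + i·sin(-2π·16/18)
= cos(-32π/18) + i·sin(-32π/18)

ω_18^16 = cos(-32π/18) + i·sin(-32π/18) = 0.7660+0.6428i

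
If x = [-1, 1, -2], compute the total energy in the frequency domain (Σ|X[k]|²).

Parseval: Σ|x[n]|² = (1/N)Σ|X[k]|², so Σ|X[k]|² = N·Σ|x[n]|² = 3·6.0000

Σ|X[k]|² = N·Σ|x[n]|² = 3·6.0000 = 18.0000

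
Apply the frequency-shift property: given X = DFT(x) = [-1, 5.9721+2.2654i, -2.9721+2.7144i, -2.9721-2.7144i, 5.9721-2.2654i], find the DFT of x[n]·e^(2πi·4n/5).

Modulation property: DFT(ω_5^(-4n)·x[n]) = X[(k-4) mod 5], so circularly shift X by 4 positions.

X[k-4] = [5.9721+2.2654i, -2.9721+2.7144i, -2.9721-2.7144i, 5.9721-2.2654i, -1]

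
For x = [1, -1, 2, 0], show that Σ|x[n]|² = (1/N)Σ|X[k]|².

Time domain:
Σ|x[n]|² = |1|² + |-1|² + |2|² + |0|² = 6.0000

Frequency domain:
(1/4)Σ|X[k]|² = (1/4)(|2|² + |-1+1i|² + |4|² + |-1-1i|²) = (1/4)·24.0000 = 6.0000

Both sides agree, confirming Parseval's theorem.

Σ|x[n]|² = (1/N)Σ|X[k]|² = 6.0000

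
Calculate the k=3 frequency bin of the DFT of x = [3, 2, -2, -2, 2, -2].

X[3] = Σ(n=0 to 5) x[n] · ω_6^(3n) where ω_6 = e^(-2πi/6)
= (3)·ω_6^0 + (2)·ω_6^3 + (-2)·ω_6^6 + (-2)·ω_6^9 + (2)·ω_6^12 + (-2)·ω_6^15

X[3] = 5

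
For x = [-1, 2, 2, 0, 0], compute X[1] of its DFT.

X[1] = Σ(n=0 to 4) x[n] · ω_5^(1n) where ω_5 = e^(-2πi/5)
= (-1)·ω_5^0 + (2)·ω_5^1 + (2)·ω_5^2 + (0)·ω_5^3 + (0)·ω_5^4

X[1] = -2.0000-3.0777i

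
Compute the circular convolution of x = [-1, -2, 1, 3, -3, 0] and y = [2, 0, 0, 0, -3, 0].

(x ⊛ y)[n] = Σ(m=0 to 5) x[m] · y[(n-m) mod 6]

Computing each output sample:
(x ⊛ y)[0] = -5
(x ⊛ y)[1] = -13
(x ⊛ y)[2] = 11
(x ⊛ y)[3] = 6
(x ⊛ y)[4] = -3
(x ⊛ y)[5] = 6

x ⊛ y = [-5, -13, 11, 6, -3, 6]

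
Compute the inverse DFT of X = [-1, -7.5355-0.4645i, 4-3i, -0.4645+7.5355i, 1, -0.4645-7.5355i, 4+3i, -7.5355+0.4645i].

x[n] = (1/8) Σ(k=0 to 7) X[k] · e^(2πikn/8)

Computing each x[n]:
x[0] = -1
x[1] = -2
x[2] = 1
x[3] = -1
x[4] = 3
x[5] = 3
x[6] = -3
x[7] = -1

x = [-1, -2, 1, -1, 3, 3, -3, -1]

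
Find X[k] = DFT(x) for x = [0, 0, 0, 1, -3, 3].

X[k] = Σ(n=0 to 5) x[n] · ω_6^(nk)
where ω_6 = e^(-2πi/6)

Computing each X[k]:
X[0] = 1
X[1] = 2
X[2] = 1.0000+5.1962i
X[3] = -7
X[4] = 1.0000-5.1962i
X[5] = 2

X = [1, 2, 1.0000+5.1962i, -7, 1.0000-5.1962i, 2]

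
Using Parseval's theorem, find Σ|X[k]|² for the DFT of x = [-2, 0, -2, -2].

Parseval: Σ|x[n]|² = (1/N)Σ|X[k]|², so Σ|X[k]|² = N·Σ|x[n]|² = 4·12.0000

Σ|X[k]|² = N·Σ|x[n]|² = 4·12.0000 = 48.0000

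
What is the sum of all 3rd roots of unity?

Sum of all nth roots of unity equals 0 for n > 1 (geometric series with r ≠ 1).

0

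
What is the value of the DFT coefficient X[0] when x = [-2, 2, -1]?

X[0] = Σ(n=0 to 2) x[n] · ω_3^0 = Σ x[n]
= (-2) + (2) + (-1)

X[0] = -1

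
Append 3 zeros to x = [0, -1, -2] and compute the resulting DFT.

Original 3-point DFT: [-3, 1.5000-0.8660i, 1.5000+0.8660i]
Zero-padded 6-point DFT provides frequency interpolation.

DFT_6([x, 0, ...]) = [-3, 0.5000+2.5981i, 1.5000-0.8660i, -1, 1.5000+0.8660i, 0.5000-2.5981i]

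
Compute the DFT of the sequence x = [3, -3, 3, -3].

X[k] = Σ(n=0 to 3) x[n] · ω_4^(nk)
where ω_4 = e^(-2πi/4)

Computing each X[k]:
X[0] = 0
X[1] = 0
X[2] = 12
X[3] = 0

X = [0, 0, 12, 0]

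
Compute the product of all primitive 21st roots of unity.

The primitive 21st roots of unity are ω_21^k for k coprime to 21: k ∈ {1, 2, 4, 5, 8, 10, 11, 13, 16, 17, 19, 20}
Their product equals the constant term of the cyclotomic polynomial Φ_21(x) up to sign.
For n ≥ 3, the product of all primitive nth roots of unity is 1. (For n=1 it is 1; for n=2 it is -1.)

1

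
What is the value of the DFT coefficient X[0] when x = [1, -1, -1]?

X[0] = Σ(n=0 to 2) x[n] · ω_3^0 = Σ x[n]
= (1) + (-1) + (-1)

X[0] = -1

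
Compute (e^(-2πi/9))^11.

Since ω_9^9 = 1, powers reduce modulo 9.
11 mod 9 = 2
So ω_9^11 = ω_9^2 = e^(-2πi·2/9)

ω_9^11 = ω_9^2 = 0.1736-0.9848i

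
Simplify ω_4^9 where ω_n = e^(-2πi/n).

Since ω_4^4 = 1, powers reduce modulo 4.
9 mod 4 = 1
So ω_4^9 = ω_4^1 = e^(-2πi·1/4)

ω_4^9 = ω_4^1 = -1i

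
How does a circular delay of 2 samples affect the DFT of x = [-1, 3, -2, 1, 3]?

Time shift by 2: X_shifted[k] = ω_5^(2k) · X[k]
Shifted x = [1, 3, -1, 3, -2]

DFT(x[n-2]) = [4, -0.3090-2.4041i, 0.8090-6.7432i, 0.8090+6.7432i, -0.3090+2.4041i]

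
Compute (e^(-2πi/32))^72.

Since ω_32^32 = 1, powers reduce modulo 32.
72 mod 32 = 8
So ω_32^72 = ω_32^8 = e^(-2πi·8/32)

ω_32^72 = ω_32^8 = -1i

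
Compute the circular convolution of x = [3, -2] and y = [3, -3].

(x ⊛ y)[n] = Σ(m=0 to 1) x[m] · y[(n-m) mod 2]

Computing each output sample:
(x ⊛ y)[0] = 15
(x ⊛ y)[1] = -15

x ⊛ y = [15, -15]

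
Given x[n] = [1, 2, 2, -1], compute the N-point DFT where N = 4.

X[k] = Σ(n=0 to 3) x[n] · ω_4^(nk)
where ω_4 = e^(-2πi/4)

Computing each X[k]:
X[0] = 4
X[1] = -1-3i
X[2] = 2
X[3] = -1+3i

X = [4, -1-3i, 2, -1+3i]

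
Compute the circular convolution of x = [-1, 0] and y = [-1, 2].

(x ⊛ y)[n] = Σ(m=0 to 1) x[m] · y[(n-m) mod 2]

Computing each output sample:
(x ⊛ y)[0] = 1
(x ⊛ y)[1] = -2

x ⊛ y = [1, -2]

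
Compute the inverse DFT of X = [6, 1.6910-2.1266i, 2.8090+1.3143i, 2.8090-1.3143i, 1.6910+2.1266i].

x[n] = (1/5) Σ(k=0 to 4) X[k] · e^(2πikn/5)

Computing each x[n]:
x[0] = 3
x[1] = 1
x[2] = 2
x[3] = 0
x[4] = 0

x = [3, 1, 2, 0, 0]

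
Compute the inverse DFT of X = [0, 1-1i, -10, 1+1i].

x[n] = (1/4) Σ(k=0 to 3) X[k] · e^(2πikn/4)

Computing each x[n]:
x[0] = -2
x[1] = 3
x[2] = -3
x[3] = 2

x = [-2, 3, -3, 2]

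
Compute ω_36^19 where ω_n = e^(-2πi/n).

ω_36^19 = e^(-2πi·19/36)
= cos(-2π·19/36) + i·sin(-2π·19/36)
= cos(-38π/36) + i·sin(-38π/36)

ω_36^19 = cos(-38π/36) + i·sin(-38π/36) = -0.9848+0.1736i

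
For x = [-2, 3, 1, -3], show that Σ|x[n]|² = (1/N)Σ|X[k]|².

Time domain:
Σ|x[n]|² = |-2|² + |3|² + |1|² + |-3|² = 23.0000

Frequency domain:
(1/4)Σ|X[k]|² = (1/4)(|-1|² + |-3-6i|² + |-1|² + |-3+6i|²) = (1/4)·92.0000 = 23.0000

Both sides agree, confirming Parseval's theorem.

Σ|x[n]|² = (1/N)Σ|X[k]|² = 23.0000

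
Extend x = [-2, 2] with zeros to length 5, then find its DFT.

Original 2-point DFT: [0, -4]
Zero-padded 5-point DFT provides frequency interpolation.

DFT_5([x, 0, ...]) = [0, -1.3820-1.9021i, -3.6180-1.1756i, -3.6180+1.1756i, -1.3820+1.9021i]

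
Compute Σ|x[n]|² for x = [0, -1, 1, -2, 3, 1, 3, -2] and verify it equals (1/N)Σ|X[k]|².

Time domain:
Σ|x[n]|² = |0|² + |-1|² + |1|² + |-2|² + |3|² + |1|² + |3|² + |-2|² = 29.0000

Frequency domain:
(1/8)Σ|X[k]|² = (1/8)(|3|² + |-4.4142+3.4142i|² + |-1-4i|² + |-1.5858-0.5858i|² + |11|² + |-1.5858+0.5858i|² + |-1+4i|² + |-4.4142-3.4142i|²) = (1/8)·232.0000 = 29.0000

Both sides agree, confirming Parseval's theorem.

Σ|x[n]|² = (1/N)Σ|X[k]|² = 29.0000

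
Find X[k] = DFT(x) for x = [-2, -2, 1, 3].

X[k] = Σ(n=0 to 3) x[n] · ω_4^(nk)
where ω_4 = e^(-2πi/4)

Computing each X[k]:
X[0] = 0
X[1] = -3+5i
X[2] = -2
X[3] = -3-5i

X = [0, -3+5i, -2, -3-5i]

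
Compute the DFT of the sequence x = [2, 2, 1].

X[k] = Σ(n=0 to 2) x[n] · ω_3^(nk)
where ω_3 = e^(-2πi/3)

Computing each X[k]:
X[0] = 5
X[1] = 0.5000-0.8660i
X[2] = 0.5000+0.8660i

X = [5, 0.5000-0.8660i, 0.5000+0.8660i]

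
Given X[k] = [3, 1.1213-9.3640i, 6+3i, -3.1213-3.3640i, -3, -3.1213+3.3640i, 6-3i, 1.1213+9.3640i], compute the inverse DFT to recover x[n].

x[n] = (1/8) Σ(k=0 to 7) X[k] · e^(2πikn/8)

Computing each x[n]:
x[0] = 1
x[1] = 3
x[2] = 0
x[3] = 3
x[4] = 2
x[5] = -3
x[6] = -3
x[7] = 0

x = [1, 3, 0, 3, 2, -3, -3, 0]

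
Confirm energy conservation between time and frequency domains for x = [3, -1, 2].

Time domain:
Σ|x[n]|² = |3|² + |-1|² + |2|² = 14.0000

Frequency domain:
(1/3)Σ|X[k]|² = (1/3)(|4|² + |2.5000+2.5981i|² + |2.5000-2.5981i|²) = (1/3)·42.0000 = 14.0000

Both sides agree, confirming Parseval's theorem.

Σ|x[n]|² = (1/N)Σ|X[k]|² = 14.0000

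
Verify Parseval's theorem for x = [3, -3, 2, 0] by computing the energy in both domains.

Time domain:
Σ|x[n]|² = |3|² + |-3|² + |2|² + |0|² = 22.0000

Frequency domain:
(1/4)Σ|X[k]|² = (1/4)(|2|² + |1+3i|² + |8|² + |1-3i|²) = (1/4)·88.0000 = 22.0000

Both sides agree, confirming Parseval's theorem.

Σ|x[n]|² = (1/N)Σ|X[k]|² = 22.0000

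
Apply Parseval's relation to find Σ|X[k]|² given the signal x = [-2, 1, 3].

Parseval: Σ|x[n]|² = (1/N)Σ|X[k]|², so Σ|X[k]|² = N·Σ|x[n]|² = 3·14.0000

Σ|X[k]|² = N·Σ|x[n]|² = 3·14.0000 = 42.0000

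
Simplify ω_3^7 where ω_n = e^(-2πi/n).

Since ω_3^3 = 1, powers reduce modulo 3.
7 mod 3 = 1
So ω_3^7 = ω_3^1 = e^(-2πi·1/3)

ω_3^7 = ω_3^1 = -0.5000-0.8660i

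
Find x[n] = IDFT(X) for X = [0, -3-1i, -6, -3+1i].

x[n] = (1/4) Σ(k=0 to 3) X[k] · e^(2πikn/4)

Computing each x[n]:
x[0] = -3
x[1] = 2
x[2] = 0
x[3] = 1

x = [-3, 2, 0, 1]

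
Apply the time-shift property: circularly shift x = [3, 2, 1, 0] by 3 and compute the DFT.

Time shift by 3: X_shifted[k] = ω_4^(3k) · X[k]
Shifted x = [2, 1, 0, 3]

DFT(x[n-3]) = [6, 2+2i, -2, 2-2i]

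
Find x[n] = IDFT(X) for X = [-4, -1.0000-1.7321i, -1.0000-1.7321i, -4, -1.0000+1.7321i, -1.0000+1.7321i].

x[n] = (1/6) Σ(k=0 to 5) X[k] · e^(2πikn/6)

Computing each x[n]:
x[0] = -2
x[1] = 1
x[2] = -1
x[3] = 0
x[4] = -1
x[5] = -1

x = [-2, 1, -1, 0, -1, -1]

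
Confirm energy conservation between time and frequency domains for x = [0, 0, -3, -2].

Time domain:
Σ|x[n]|² = |0|² + |0|² + |-3|² + |-2|² = 13.0000

Frequency domain:
(1/4)Σ|X[k]|² = (1/4)(|-5|² + |3-2i|² + |-1|² + |3+2i|²) = (1/4)·52.0000 = 13.0000

Both sides agree, confirming Parseval's theorem.

Σ|x[n]|² = (1/N)Σ|X[k]|² = 13.0000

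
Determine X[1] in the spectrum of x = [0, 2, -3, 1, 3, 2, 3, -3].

X[1] = Σ(n=0 to 7) x[n] · ω_8^(1n) where ω_8 = e^(-2πi/8)
= (0)·ω_8^0 + (2)·ω_8^1 + (-3)·ω_8^2 + (1)·ω_8^3 + (3)·ω_8^4 + (2)·ω_8^5 + (3)·ω_8^6 + (-3)·ω_8^7

X[1] = -5.8284+3.1716i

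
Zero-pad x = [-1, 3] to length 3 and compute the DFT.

Original 2-point DFT: [2, -4]
Zero-padded 3-point DFT provides frequency interpolation.

DFT_3([x, 0, ...]) = [2, -2.5000-2.5981i, -2.5000+2.5981i]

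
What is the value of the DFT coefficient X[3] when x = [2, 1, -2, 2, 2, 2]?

X[3] = Σ(n=0 to 5) x[n] · ω_6^(3n) where ω_6 = e^(-2πi/6)
= (2)·ω_6^0 + (1)·ω_6^3 + (-2)·ω_6^6 + (2)·ω_6^9 + (2)·ω_6^12 + (2)·ω_6^15

X[3] = -3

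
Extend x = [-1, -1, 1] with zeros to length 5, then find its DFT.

Original 3-point DFT: [-1, -1.0000+1.7321i, -1.0000-1.7321i]
Zero-padded 5-point DFT provides frequency interpolation.

DFT_5([x, 0, ...]) = [-1, -2.1180+0.3633i, 0.1180+1.5388i, 0.1180-1.5388i, -2.1180-0.3633i]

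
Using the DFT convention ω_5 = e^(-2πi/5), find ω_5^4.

ω_5^4 = e^(-2πi·4/5)
= cos(-2π·4/5) + i·sin(-2π·4/5)
= cos(-8π/5) + i·sin(-8π/5)

ω_5^4 = cos(-8π/5) + i·sin(-8π/5) = 0.3090+0.9511i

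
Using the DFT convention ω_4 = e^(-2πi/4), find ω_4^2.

ω_4^2 = e^(-2πi·2/4)
= cos(-2π·2/4) + i·sin(-2π·2/4)
= cos(-4π/4) + i·sin(-4π/4)

ω_4^2 = cos(-4π/4) + i·sin(-4π/4) = -1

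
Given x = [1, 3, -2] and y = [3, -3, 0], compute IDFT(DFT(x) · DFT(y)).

(x ⊛ y)[n] = Σ(m=0 to 2) x[m] · y[(n-m) mod 3]

Computing each output sample:
(x ⊛ y)[0] = 9
(x ⊛ y)[1] = 6
(x ⊛ y)[2] = -15

x ⊛ y = [9, 6, -15]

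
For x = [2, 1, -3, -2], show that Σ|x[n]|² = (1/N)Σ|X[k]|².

Time domain:
Σ|x[n]|² = |2|² + |1|² + |-3|² + |-2|² = 18.0000

Frequency domain:
(1/4)Σ|X[k]|² = (1/4)(|-2|² + |5-3i|² + |0|² + |5+3i|²) = (1/4)·72.0000 = 18.0000

Both sides agree, confirming Parseval's theorem.

Σ|x[n]|² = (1/N)Σ|X[k]|² = 18.0000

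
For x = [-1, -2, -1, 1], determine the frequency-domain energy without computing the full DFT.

Parseval: Σ|x[n]|² = (1/N)Σ|X[k]|², so Σ|X[k]|² = N·Σ|x[n]|² = 4·7.0000

Σ|X[k]|² = N·Σ|x[n]|² = 4·7.0000 = 28.0000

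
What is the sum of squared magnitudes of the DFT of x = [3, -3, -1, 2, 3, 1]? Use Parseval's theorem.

Parseval: Σ|x[n]|² = (1/N)Σ|X[k]|², so Σ|X[k]|² = N·Σ|x[n]|² = 6·33.0000

Σ|X[k]|² = N·Σ|x[n]|² = 6·33.0000 = 198.0000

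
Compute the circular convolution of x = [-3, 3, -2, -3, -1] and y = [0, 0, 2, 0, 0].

(x ⊛ y)[n] = Σ(m=0 to 4) x[m] · y[(n-m) mod 5]

Computing each output sample:
(x ⊛ y)[0] = -6
(x ⊛ y)[1] = -2
(x ⊛ y)[2] = -6
(x ⊛ y)[3] = 6
(x ⊛ y)[4] = -4

x ⊛ y = [-6, -2, -6, 6, -4]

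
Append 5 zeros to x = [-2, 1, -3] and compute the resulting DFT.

Original 3-point DFT: [-4, -1.0000-3.4641i, -1.0000+3.4641i]
Zero-padded 8-point DFT provides frequency interpolation.

DFT_8([x, 0, ...]) = [-4, -1.2929+2.2929i, 1-1i, -2.7071-3.7071i, -6, -2.7071+3.7071i, 1+1i, -1.2929-2.2929i]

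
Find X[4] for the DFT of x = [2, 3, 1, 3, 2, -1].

X[4] = Σ(n=0 to 5) x[n] · ω_6^(4n) where ω_6 = e^(-2πi/6)
= (2)·ω_6^0 + (3)·ω_6^4 + (1)·ω_6^8 + (3)·ω_6^12 + (2)·ω_6^16 + (-1)·ω_6^20

X[4] = 2.5000+4.3301i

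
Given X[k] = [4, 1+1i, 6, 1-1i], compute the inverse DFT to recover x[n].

x[n] = (1/4) Σ(k=0 to 3) X[k] · e^(2πikn/4)

Computing each x[n]:
x[0] = 3
x[1] = -1
x[2] = 2
x[3] = 0

x = [3, -1, 2, 0]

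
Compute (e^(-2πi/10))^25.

Since ω_10^10 = 1, powers reduce modulo 10.
25 mod 10 = 5
So ω_10^25 = ω_10^5 = e^(-2πi·5/10)

ω_10^25 = ω_10^5 = -1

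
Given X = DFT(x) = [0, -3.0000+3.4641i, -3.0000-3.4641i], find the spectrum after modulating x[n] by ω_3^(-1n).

Modulation property: DFT(ω_3^(-1n)·x[n]) = X[(k-1) mod 3], so circularly shift X by 1 positions.

X[k-1] = [-3.0000-3.4641i, 0, -3.0000+3.4641i]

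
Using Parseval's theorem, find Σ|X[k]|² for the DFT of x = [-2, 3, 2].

Parseval: Σ|x[n]|² = (1/N)Σ|X[k]|², so Σ|X[k]|² = N·Σ|x[n]|² = 3·17.0000

Σ|X[k]|² = N·Σ|x[n]|² = 3·17.0000 = 51.0000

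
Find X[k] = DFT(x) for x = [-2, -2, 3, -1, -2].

X[k] = Σ(n=0 to 4) x[n] · ω_5^(nk)
where ω_5 = e^(-2πi/5)

Computing each X[k]:
X[0] = -4
X[1] = -4.8541-2.3511i
X[2] = 1.8541+3.8042i
X[3] = 1.8541-3.8042i
X[4] = -4.8541+2.3511i

X = [-4, -4.8541-2.3511i, 1.8541+3.8042i, 1.8541-3.8042i, -4.8541+2.3511i]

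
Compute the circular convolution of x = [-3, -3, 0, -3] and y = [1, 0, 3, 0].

(x ⊛ y)[n] = Σ(m=0 to 3) x[m] · y[(n-m) mod 4]

Computing each output sample:
(x ⊛ y)[0] = -3
(x ⊛ y)[1] = -12
(x ⊛ y)[2] = -9
(x ⊛ y)[3] = -12

x ⊛ y = [-3, -12, -9, -12]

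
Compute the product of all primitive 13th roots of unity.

The primitive 13th roots of unity are ω_13^k for k coprime to 13: k ∈ {1, 2, 3, 4, 5, 6, 7, 8, 9, 10, 11, 12}
Their product equals the constant term of the cyclotomic polynomial Φ_13(x) up to sign.
For n ≥ 3, the product of all primitive nth roots of unity is 1. (For n=1 it is 1; for n=2 it is -1.)

1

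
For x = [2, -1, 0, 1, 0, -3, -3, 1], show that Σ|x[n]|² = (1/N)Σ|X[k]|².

Time domain:
Σ|x[n]|² = |2|² + |-1|² + |0|² + |1|² + |0|² + |-3|² + |-3|² + |1|² = 25.0000

Frequency domain:
(1/8)Σ|X[k]|² = (1/8)(|-3|² + |3.4142-4.4142i|² + |5+6i|² + |0.5858+1.5858i|² + |1|² + |0.5858-1.5858i|² + |5-6i|² + |3.4142+4.4142i|²) = (1/8)·200.0000 = 25.0000

Both sides agree, confirming Parseval's theorem.

Σ|x[n]|² = (1/N)Σ|X[k]|² = 25.0000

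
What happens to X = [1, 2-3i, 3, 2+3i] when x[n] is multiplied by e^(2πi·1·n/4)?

Modulation property: DFT(ω_4^(-1n)·x[n]) = X[(k-1) mod 4], so circularly shift X by 1 positions.

X[k-1] = [2+3i, 1, 2-3i, 3]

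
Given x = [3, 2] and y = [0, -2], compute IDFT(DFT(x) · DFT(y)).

(x ⊛ y)[n] = Σ(m=0 to 1) x[m] · y[(n-m) mod 2]

Computing each output sample:
(x ⊛ y)[0] = -4
(x ⊛ y)[1] = -6

x ⊛ y = [-4, -6]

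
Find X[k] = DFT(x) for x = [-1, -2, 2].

X[k] = Σ(n=0 to 2) x[n] · ω_3^(nk)
where ω_3 = e^(-2πi/3)

Computing each X[k]:
X[0] = -1
X[1] = -1.0000+3.4641i
X[2] = -1.0000-3.4641i

X = [-1, -1.0000+3.4641i, -1.0000-3.4641i]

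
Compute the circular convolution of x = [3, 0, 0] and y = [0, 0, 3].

(x ⊛ y)[n] = Σ(m=0 to 2) x[m] · y[(n-m) mod 3]

Computing each output sample:
(x ⊛ y)[0] = 0
(x ⊛ y)[1] = 0
(x ⊛ y)[2] = 9

x ⊛ y = [0, 0, 9]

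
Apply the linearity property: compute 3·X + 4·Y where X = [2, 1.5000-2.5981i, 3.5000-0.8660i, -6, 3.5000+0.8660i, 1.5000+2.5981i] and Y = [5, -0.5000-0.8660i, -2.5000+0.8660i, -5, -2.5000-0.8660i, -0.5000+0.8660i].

By linearity: DFT(3x + 4y) = 3·DFT(x) + 4·DFT(y)
= 3·[2, 1.5000-2.5981i, 3.5000-0.8660i, -6, 3.5000+0.8660i, 1.5000+2.5981i] + 4·[5, -0.5000-0.8660i, -2.5000+0.8660i, -5, -2.5000-0.8660i, -0.5000+0.8660i]

Computing element-wise:
Z[0] = 3·(2) + 4·(5) = 26
Z[1] = 3·(1.5000-2.5981i) + 4·(-0.5000-0.8660i) = 2.5000-11.2583i
Z[2] = 3·(3.5000-0.8660i) + 4·(-2.5000+0.8660i) = 0.5000+0.8660i
Z[3] = 3·(-6) + 4·(-5) = -38
Z[4] = 3·(3.5000+0.8660i) + 4·(-2.5000-0.8660i) = 0.5000-0.8660i
Z[5] = 3·(1.5000+2.5981i) + 4·(-0.5000+0.8660i) = 2.5000+11.2583i

DFT(3x + 4y) = 3·X + 4·Y = [26, 2.5000-11.2583i, 0.5000+0.8660i, -38, 0.5000-0.8660i, 2.5000+11.2583i]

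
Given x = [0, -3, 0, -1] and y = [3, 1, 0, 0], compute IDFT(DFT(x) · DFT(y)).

(x ⊛ y)[n] = Σ(m=0 to 3) x[m] · y[(n-m) mod 4]

Computing each output sample:
(x ⊛ y)[0] = -1
(x ⊛ y)[1] = -9
(x ⊛ y)[2] = -3
(x ⊛ y)[3] = -3

x ⊛ y = [-1, -9, -3, -3]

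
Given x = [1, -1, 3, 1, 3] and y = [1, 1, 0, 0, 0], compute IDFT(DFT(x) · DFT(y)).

(x ⊛ y)[n] = Σ(m=0 to 4) x[m] · y[(n-m) mod 5]

Computing each output sample:
(x ⊛ y)[0] = 4
(x ⊛ y)[1] = 0
(x ⊛ y)[2] = 2
(x ⊛ y)[3] = 4
(x ⊛ y)[4] = 4

x ⊛ y = [4, 0, 2, 4, 4]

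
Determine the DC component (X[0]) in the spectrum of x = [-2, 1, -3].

X[0] = Σ(n=0 to 2) x[n] · ω_3^0 = Σ x[n]
= (-2) + (1) + (-3)

X[0] = -4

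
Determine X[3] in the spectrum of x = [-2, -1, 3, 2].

X[3] = Σ(n=0 to 3) x[n] · ω_4^(3n) where ω_4 = e^(-2πi/4)
= (-2)·ω_4^0 + (-1)·ω_4^3 + (3)·ω_4^6 + (2)·ω_4^9

X[3] = -5-3i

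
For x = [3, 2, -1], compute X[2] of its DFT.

X[2] = Σ(n=0 to 2) x[n] · ω_3^(2n) where ω_3 = e^(-2πi/3)
= (3)·ω_3^0 + (2)·ω_3^2 + (-1)·ω_3^4

X[2] = 2.5000+2.5981i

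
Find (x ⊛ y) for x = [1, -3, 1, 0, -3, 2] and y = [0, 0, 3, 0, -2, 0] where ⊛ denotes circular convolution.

(x ⊛ y)[n] = Σ(m=0 to 5) x[m] · y[(n-m) mod 6]

Computing each output sample:
(x ⊛ y)[0] = -11
(x ⊛ y)[1] = 6
(x ⊛ y)[2] = 9
(x ⊛ y)[3] = -13
(x ⊛ y)[4] = 1
(x ⊛ y)[5] = 6

x ⊛ y = [-11, 6, 9, -13, 1, 6]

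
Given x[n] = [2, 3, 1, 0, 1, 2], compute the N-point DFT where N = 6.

X[k] = Σ(n=0 to 5) x[n] · ω_6^(nk)
where ω_6 = e^(-2πi/6)

Computing each X[k]:
X[0] = 9
X[1] = 3.5000-0.8660i
X[2] = -1.5000-0.8660i
X[3] = -1
X[4] = -1.5000+0.8660i
X[5] = 3.5000+0.8660i

X = [9, 3.5000-0.8660i, -1.5000-0.8660i, -1, -1.5000+0.8660i, 3.5000+0.8660i]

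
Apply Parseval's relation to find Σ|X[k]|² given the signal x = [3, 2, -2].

Parseval: Σ|x[n]|² = (1/N)Σ|X[k]|², so Σ|X[k]|² = N·Σ|x[n]|² = 3·17.0000

Σ|X[k]|² = N·Σ|x[n]|² = 3·17.0000 = 51.0000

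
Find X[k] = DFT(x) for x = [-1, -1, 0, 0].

X[k] = Σ(n=0 to 3) x[n] · ω_4^(nk)
where ω_4 = e^(-2πi/4)

Computing each X[k]:
X[0] = -2
X[1] = -1+1i
X[2] = 0
X[3] = -1-1i

X = [-2, -1+1i, 0, -1-1i]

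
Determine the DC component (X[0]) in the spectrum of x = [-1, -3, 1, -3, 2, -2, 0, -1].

X[0] = Σ(n=0 to 7) x[n] · ω_8^0 = Σ x[n]
= (-1) + (-3) + (1) + (-3) + (2) + (-2) + (0) + (-1)

X[0] = -7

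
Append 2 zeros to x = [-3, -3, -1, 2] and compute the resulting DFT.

Original 4-point DFT: [-5, -2+5i, -3, -2-5i]
Zero-padded 6-point DFT provides frequency interpolation.

DFT_6([x, 0, ...]) = [-5, -6.0000+3.4641i, 1.0000+1.7321i, -3, 1.0000-1.7321i, -6.0000-3.4641i]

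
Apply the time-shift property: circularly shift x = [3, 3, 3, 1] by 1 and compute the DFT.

Time shift by 1: X_shifted[k] = ω_4^(1k) · X[k]
Shifted x = [1, 3, 3, 3]

DFT(x[n-1]) = [10, -2, -2, -2]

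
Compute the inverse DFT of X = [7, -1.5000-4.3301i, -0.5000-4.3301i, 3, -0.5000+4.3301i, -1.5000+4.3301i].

x[n] = (1/6) Σ(k=0 to 5) X[k] · e^(2πikn/6)

Computing each x[n]:
x[0] = 1
x[1] = 3
x[2] = 2
x[3] = 1
x[4] = 2
x[5] = -2

x = [1, 3, 2, 1, 2, -2]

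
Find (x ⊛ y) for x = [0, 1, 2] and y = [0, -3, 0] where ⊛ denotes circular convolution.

(x ⊛ y)[n] = Σ(m=0 to 2) x[m] · y[(n-m) mod 3]

Computing each output sample:
(x ⊛ y)[0] = -6
(x ⊛ y)[1] = 0
(x ⊛ y)[2] = -3

x ⊛ y = [-6, 0, -3]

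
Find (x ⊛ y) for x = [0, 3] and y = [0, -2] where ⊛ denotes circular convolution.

(x ⊛ y)[n] = Σ(m=0 to 1) x[m] · y[(n-m) mod 2]

Computing each output sample:
(x ⊛ y)[0] = -6
(x ⊛ y)[1] = 0

x ⊛ y = [-6, 0]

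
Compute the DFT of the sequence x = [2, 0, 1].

X[k] = Σ(n=0 to 2) x[n] · ω_3^(nk)
where ω_3 = e^(-2πi/3)

Computing each X[k]:
X[0] = 3
X[1] = 1.5000+0.8660i
X[2] = 1.5000-0.8660i

X = [3, 1.5000+0.8660i, 1.5000-0.8660i]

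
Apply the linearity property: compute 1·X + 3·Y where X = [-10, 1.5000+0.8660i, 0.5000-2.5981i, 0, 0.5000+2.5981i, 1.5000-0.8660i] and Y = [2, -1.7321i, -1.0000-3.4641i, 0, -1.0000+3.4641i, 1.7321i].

By linearity: DFT(1x + 3y) = 1·DFT(x) + 3·DFT(y)
= 1·[-10, 1.5000+0.8660i, 0.5000-2.5981i, 0, 0.5000+2.5981i, 1.5000-0.8660i] + 3·[2, -1.7321i, -1.0000-3.4641i, 0, -1.0000+3.4641i, 1.7321i]

Computing element-wise:
Z[0] = 1·(-10) + 3·(2) = -4
Z[1] = 1·(1.5000+0.8660i) + 3·(-1.7321i) = 1.5000-4.3303i
Z[2] = 1·(0.5000-2.5981i) + 3·(-1.0000-3.4641i) = -2.5000-12.9904i
Z[3] = 1·(0) + 3·(0) = 0
Z[4] = 1·(0.5000+2.5981i) + 3·(-1.0000+3.4641i) = -2.5000+12.9904i
Z[5] = 1·(1.5000-0.8660i) + 3·(1.7321i) = 1.5000+4.3303i

DFT(1x + 3y) = 1·X + 3·Y = [-4, 1.5000-4.3303i, -2.5000-12.9904i, 0, -2.5000+12.9904i, 1.5000+4.3303i]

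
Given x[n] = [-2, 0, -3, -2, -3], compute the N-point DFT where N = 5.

X[k] = Σ(n=0 to 4) x[n] · ω_5^(nk)
where ω_5 = e^(-2πi/5)

Computing each X[k]:
X[0] = -10
X[1] = 1.1180-2.2654i
X[2] = -1.1180-2.7144i
X[3] = -1.1180+2.7144i
X[4] = 1.1180+2.2654i

X = [-10, 1.1180-2.2654i, -1.1180-2.7144i, -1.1180+2.7144i, 1.1180+2.2654i]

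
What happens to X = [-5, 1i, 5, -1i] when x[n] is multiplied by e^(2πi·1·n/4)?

Modulation property: DFT(ω_4^(-1n)·x[n]) = X[(k-1) mod 4], so circularly shift X by 1 positions.

X[k-1] = [-1i, -5, 1i, 5]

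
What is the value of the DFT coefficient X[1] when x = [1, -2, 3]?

X[1] = Σ(n=0 to 2) x[n] · ω_3^(1n) where ω_3 = e^(-2πi/3)
= (1)·ω_3^0 + (-2)·ω_3^1 + (3)·ω_3^2

X[1] = 0.5000+4.3301i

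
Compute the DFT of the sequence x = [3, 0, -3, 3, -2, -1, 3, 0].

X[k] = Σ(n=0 to 7) x[n] · ω_8^(nk)
where ω_8 = e^(-2πi/8)

Computing each X[k]:
X[0] = 3
X[1] = 3.5858+3.1716i
X[2] = 1+4i
X[3] = 6.4142-8.8284i
X[4] = -1
X[5] = 6.4142+8.8284i
X[6] = 1-4i
X[7] = 3.5858-3.1716i

X = [3, 3.5858+3.1716i, 1+4i, 6.4142-8.8284i, -1, 6.4142+8.8284i, 1-4i, 3.5858-3.1716i]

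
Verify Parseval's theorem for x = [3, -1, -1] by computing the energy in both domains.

Time domain:
Σ|x[n]|² = |3|² + |-1|² + |-1|² = 11.0000

Frequency domain:
(1/3)Σ|X[k]|² = (1/3)(|1|² + |4|² + |4|²) = (1/3)·33.0000 = 11.0000

Both sides agree, confirming Parseval's theorem.

Σ|x[n]|² = (1/N)Σ|X[k]|² = 11.0000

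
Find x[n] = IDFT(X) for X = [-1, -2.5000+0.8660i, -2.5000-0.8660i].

x[n] = (1/3) Σ(k=0 to 2) X[k] · e^(2πikn/3)

Computing each x[n]:
x[0] = -2
x[1] = 0
x[2] = 1

x = [-2, 0, 1]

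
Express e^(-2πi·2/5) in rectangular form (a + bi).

ω_5^2 = e^(-2πi·2/5)
= cos(-2π·2/5) + i·sin(-2π·2/5)
= cos(-4π/5) + i·sin(-4π/5)

ω_5^2 = cos(-4π/5) + i·sin(-4π/5) = -0.8090-0.5878i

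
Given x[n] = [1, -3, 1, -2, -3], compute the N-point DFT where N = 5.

X[k] = Σ(n=0 to 4) x[n] · ω_5^(nk)
where ω_5 = e^(-2πi/5)

Computing each X[k]:
X[0] = -6
X[1] = -0.0451-1.7634i
X[2] = 5.5451+2.8532i
X[3] = 5.5451-2.8532i
X[4] = -0.0451+1.7634i

X = [-6, -0.0451-1.7634i, 5.5451+2.8532i, 5.5451-2.8532i, -0.0451+1.7634i]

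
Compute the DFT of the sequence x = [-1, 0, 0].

X[k] = Σ(n=0 to 2) x[n] · ω_3^(nk)
where ω_3 = e^(-2πi/3)

Computing each X[k]:
X[0] = -1
X[1] = -1
X[2] = -1

X = [-1, -1, -1]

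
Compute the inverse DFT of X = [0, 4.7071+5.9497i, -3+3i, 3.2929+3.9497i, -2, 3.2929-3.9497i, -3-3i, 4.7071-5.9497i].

x[n] = (1/8) Σ(k=0 to 7) X[k] · e^(2πikn/8)

Computing each x[n]:
x[0] = 1
x[1] = -2
x[2] = 0
x[3] = -1
x[4] = -3
x[5] = 1
x[6] = 1
x[7] = 3

x = [1, -2, 0, -1, -3, 1, 1, 3]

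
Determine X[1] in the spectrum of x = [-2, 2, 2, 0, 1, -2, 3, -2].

X[1] = Σ(n=0 to 7) x[n] · ω_8^(1n) where ω_8 = e^(-2πi/8)
= (-2)·ω_8^0 + (2)·ω_8^1 + (2)·ω_8^2 + (0)·ω_8^3 + (1)·ω_8^4 + (-2)·ω_8^5 + (3)·ω_8^6 + (-2)·ω_8^7

X[1] = -1.5858-3.2426i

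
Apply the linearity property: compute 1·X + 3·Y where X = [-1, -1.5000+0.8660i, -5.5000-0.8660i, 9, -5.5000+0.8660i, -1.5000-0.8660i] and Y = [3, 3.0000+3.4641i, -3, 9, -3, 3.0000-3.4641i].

By linearity: DFT(1x + 3y) = 1·DFT(x) + 3·DFT(y)
= 1·[-1, -1.5000+0.8660i, -5.5000-0.8660i, 9, -5.5000+0.8660i, -1.5000-0.8660i] + 3·[3, 3.0000+3.4641i, -3, 9, -3, 3.0000-3.4641i]

Computing element-wise:
Z[0] = 1·(-1) + 3·(3) = 8
Z[1] = 1·(-1.5000+0.8660i) + 3·(3.0000+3.4641i) = 7.5000+11.2583i
Z[2] = 1·(-5.5000-0.8660i) + 3·(-3) = -14.5000-0.8660i
Z[3] = 1·(9) + 3·(9) = 36
Z[4] = 1·(-5.5000+0.8660i) + 3·(-3) = -14.5000+0.8660i
Z[5] = 1·(-1.5000-0.8660i) + 3·(3.0000-3.4641i) = 7.5000-11.2583i

DFT(1x + 3y) = 1·X + 3·Y = [8, 7.5000+11.2583i, -14.5000-0.8660i, 36, -14.5000+0.8660i, 7.5000-11.2583i]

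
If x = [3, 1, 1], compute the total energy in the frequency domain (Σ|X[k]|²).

Parseval: Σ|x[n]|² = (1/N)Σ|X[k]|², so Σ|X[k]|² = N·Σ|x[n]|² = 3·11.0000

Σ|X[k]|² = N·Σ|x[n]|² = 3·11.0000 = 33.0000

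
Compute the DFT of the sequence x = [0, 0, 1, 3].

X[k] = Σ(n=0 to 3) x[n] · ω_4^(nk)
where ω_4 = e^(-2πi/4)

Computing each X[k]:
X[0] = 4
X[1] = -1+3i
X[2] = -2
X[3] = -1-3i

X = [4, -1+3i, -2, -1-3i]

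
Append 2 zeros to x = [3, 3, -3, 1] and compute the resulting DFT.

Original 4-point DFT: [4, 6-2i, -4, 6+2i]
Zero-padded 6-point DFT provides frequency interpolation.

DFT_6([x, 0, ...]) = [4, 5, 4.0000-5.1962i, -4, 4.0000+5.1962i, 5]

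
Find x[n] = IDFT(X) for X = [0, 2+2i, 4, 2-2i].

x[n] = (1/4) Σ(k=0 to 3) X[k] · e^(2πikn/4)

Computing each x[n]:
x[0] = 2
x[1] = -2
x[2] = 0
x[3] = 0

x = [2, -2, 0, 0]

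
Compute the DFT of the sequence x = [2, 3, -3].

X[k] = Σ(n=0 to 2) x[n] · ω_3^(nk)
where ω_3 = e^(-2πi/3)

Computing each X[k]:
X[0] = 2
X[1] = 2.0000-5.1962i
X[2] = 2.0000+5.1962i

X = [2, 2.0000-5.1962i, 2.0000+5.1962i]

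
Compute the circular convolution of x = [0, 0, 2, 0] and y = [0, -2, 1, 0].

(x ⊛ y)[n] = Σ(m=0 to 3) x[m] · y[(n-m) mod 4]

Computing each output sample:
(x ⊛ y)[0] = 2
(x ⊛ y)[1] = 0
(x ⊛ y)[2] = 0
(x ⊛ y)[3] = -4

x ⊛ y = [2, 0, 0, -4]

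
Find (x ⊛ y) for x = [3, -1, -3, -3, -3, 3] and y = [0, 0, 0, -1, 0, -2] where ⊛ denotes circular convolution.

(x ⊛ y)[n] = Σ(m=0 to 5) x[m] · y[(n-m) mod 6]

Computing each output sample:
(x ⊛ y)[0] = 5
(x ⊛ y)[1] = 9
(x ⊛ y)[2] = 3
(x ⊛ y)[3] = 3
(x ⊛ y)[4] = -5
(x ⊛ y)[5] = -3

x ⊛ y = [5, 9, 3, 3, -5, -3]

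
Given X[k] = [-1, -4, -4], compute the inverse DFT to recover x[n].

x[n] = (1/3) Σ(k=0 to 2) X[k] · e^(2πikn/3)

Computing each x[n]:
x[0] = -3
x[1] = 1
x[2] = 1

x = [-3, 1, 1]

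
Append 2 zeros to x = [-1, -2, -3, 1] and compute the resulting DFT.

Original 4-point DFT: [-5, 2+3i, -3, 2-3i]
Zero-padded 6-point DFT provides frequency interpolation.

DFT_6([x, 0, ...]) = [-5, -1.5000+4.3301i, 2.5000-0.8660i, -3, 2.5000+0.8660i, -1.5000-4.3301i]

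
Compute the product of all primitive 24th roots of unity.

The primitive 24th roots of unity are ω_24^k for k coprime to 24: k ∈ {1, 5, 7, 11, 13, 17, 19, 23}
Their product equals the constant term of the cyclotomic polynomial Φ_24(x) up to sign.
For n ≥ 3, the product of all primitive nth roots of unity is 1. (For n=1 it is 1; for n=2 it is -1.)

1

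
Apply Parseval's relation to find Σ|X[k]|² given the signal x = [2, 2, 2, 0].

Parseval: Σ|x[n]|² = (1/N)Σ|X[k]|², so Σ|X[k]|² = N·Σ|x[n]|² = 4·12.0000

Σ|X[k]|² = N·Σ|x[n]|² = 4·12.0000 = 48.0000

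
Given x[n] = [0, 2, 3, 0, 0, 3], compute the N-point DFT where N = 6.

X[k] = Σ(n=0 to 5) x[n] · ω_6^(nk)
where ω_6 = e^(-2πi/6)

Computing each X[k]:
X[0] = 8
X[1] = 1.0000-1.7321i
X[2] = -4.0000+3.4641i
X[3] = -2
X[4] = -4.0000-3.4641i
X[5] = 1.0000+1.7321i

X = [8, 1.0000-1.7321i, -4.0000+3.4641i, -2, -4.0000-3.4641i, 1.0000+1.7321i]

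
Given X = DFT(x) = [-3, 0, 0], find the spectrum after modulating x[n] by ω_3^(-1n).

Modulation property: DFT(ω_3^(-1n)·x[n]) = X[(k-1) mod 3], so circularly shift X by 1 positions.

X[k-1] = [0, -3, 0]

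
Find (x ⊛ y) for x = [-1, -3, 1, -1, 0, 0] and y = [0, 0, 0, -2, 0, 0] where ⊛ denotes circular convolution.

(x ⊛ y)[n] = Σ(m=0 to 5) x[m] · y[(n-m) mod 6]

Computing each output sample:
(x ⊛ y)[0] = 2
(x ⊛ y)[1] = 0
(x ⊛ y)[2] = 0
(x ⊛ y)[3] = 2
(x ⊛ y)[4] = 6
(x ⊛ y)[5] = -2

x ⊛ y = [2, 0, 0, 2, 6, -2]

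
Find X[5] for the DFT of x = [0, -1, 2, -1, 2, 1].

X[5] = Σ(n=0 to 5) x[n] · ω_6^(5n) where ω_6 = e^(-2πi/6)
= (0)·ω_6^0 + (-1)·ω_6^5 + (2)·ω_6^10 + (-1)·ω_6^15 + (2)·ω_6^20 + (1)·ω_6^25

X[5] = -1.0000-1.7321i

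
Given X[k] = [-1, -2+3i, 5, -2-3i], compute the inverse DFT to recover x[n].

x[n] = (1/4) Σ(k=0 to 3) X[k] · e^(2πikn/4)

Computing each x[n]:
x[0] = 0
x[1] = -3
x[2] = 2
x[3] = 0

x = [0, -3, 2, 0]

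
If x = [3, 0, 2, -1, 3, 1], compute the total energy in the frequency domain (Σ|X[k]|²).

Parseval: Σ|x[n]|² = (1/N)Σ|X[k]|², so Σ|X[k]|² = N·Σ|x[n]|² = 6·24.0000

Σ|X[k]|² = N·Σ|x[n]|² = 6·24.0000 = 144.0000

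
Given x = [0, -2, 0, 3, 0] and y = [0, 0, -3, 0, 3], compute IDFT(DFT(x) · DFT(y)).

(x ⊛ y)[n] = Σ(m=0 to 4) x[m] · y[(n-m) mod 5]

Computing each output sample:
(x ⊛ y)[0] = -15
(x ⊛ y)[1] = 0
(x ⊛ y)[2] = 9
(x ⊛ y)[3] = 6
(x ⊛ y)[4] = 0

x ⊛ y = [-15, 0, 9, 6, 0]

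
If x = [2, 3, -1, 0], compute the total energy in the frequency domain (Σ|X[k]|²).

Parseval: Σ|x[n]|² = (1/N)Σ|X[k]|², so Σ|X[k]|² = N·Σ|x[n]|² = 4·14.0000

Σ|X[k]|² = N·Σ|x[n]|² = 4·14.0000 = 56.0000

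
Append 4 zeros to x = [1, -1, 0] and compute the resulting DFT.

Original 3-point DFT: [0, 1.5000+0.8660i, 1.5000-0.8660i]
Zero-padded 7-point DFT provides frequency interpolation.

DFT_7([x, 0, ...]) = [0, 0.3765+0.7818i, 1.2225+0.9749i, 1.9010+0.4339i, 1.9010-0.4339i, 1.2225-0.9749i, 0.3765-0.7818i]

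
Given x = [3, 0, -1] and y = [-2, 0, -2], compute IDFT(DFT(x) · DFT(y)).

(x ⊛ y)[n] = Σ(m=0 to 2) x[m] · y[(n-m) mod 3]

Computing each output sample:
(x ⊛ y)[0] = -6
(x ⊛ y)[1] = 2
(x ⊛ y)[2] = -4

x ⊛ y = [-6, 2, -4]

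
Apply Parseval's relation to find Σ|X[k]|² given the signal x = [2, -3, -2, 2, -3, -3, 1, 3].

Parseval: Σ|x[n]|² = (1/N)Σ|X[k]|², so Σ|X[k]|² = N·Σ|x[n]|² = 8·49.0000

Σ|X[k]|² = N·Σ|x[n]|² = 8·49.0000 = 392.0000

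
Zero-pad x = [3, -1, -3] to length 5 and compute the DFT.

Original 3-point DFT: [-1, 5.0000-1.7321i, 5.0000+1.7321i]
Zero-padded 5-point DFT provides frequency interpolation.

DFT_5([x, 0, ...]) = [-1, 5.1180+2.7144i, 2.8820-2.2654i, 2.8820+2.2654i, 5.1180-2.7144i]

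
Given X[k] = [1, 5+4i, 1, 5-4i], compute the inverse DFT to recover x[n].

x[n] = (1/4) Σ(k=0 to 3) X[k] · e^(2πikn/4)

Computing each x[n]:
x[0] = 3
x[1] = -2
x[2] = -2
x[3] = 2

x = [3, -2, -2, 2]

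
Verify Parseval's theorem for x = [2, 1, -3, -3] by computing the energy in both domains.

Time domain:
Σ|x[n]|² = |2|² + |1|² + |-3|² + |-3|² = 23.0000

Frequency domain:
(1/4)Σ|X[k]|² = (1/4)(|-3|² + |5-4i|² + |1|² + |5+4i|²) = (1/4)·92.0000 = 23.0000

Both sides agree, confirming Parseval's theorem.

Σ|x[n]|² = (1/N)Σ|X[k]|² = 23.0000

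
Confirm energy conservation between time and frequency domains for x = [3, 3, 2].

Time domain:
Σ|x[n]|² = |3|² + |3|² + |2|² = 22.0000

Frequency domain:
(1/3)Σ|X[k]|² = (1/3)(|8|² + |0.5000-0.8660i|² + |0.5000+0.8660i|²) = (1/3)·66.0000 = 22.0000

Both sides agree, confirming Parseval's theorem.

Σ|x[n]|² = (1/N)Σ|X[k]|² = 22.0000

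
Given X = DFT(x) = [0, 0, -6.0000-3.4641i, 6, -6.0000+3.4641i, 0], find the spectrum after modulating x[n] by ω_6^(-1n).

Modulation property: DFT(ω_6^(-1n)·x[n]) = X[(k-1) mod 6], so circularly shift X by 1 positions.

X[k-1] = [0, 0, 0, -6.0000-3.4641i, 6, -6.0000+3.4641i]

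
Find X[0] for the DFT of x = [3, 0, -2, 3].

X[0] = Σ(n=0 to 3) x[n] · ω_4^0 = Σ x[n]
= (3) + (0) + (-2) + (3)

X[0] = 4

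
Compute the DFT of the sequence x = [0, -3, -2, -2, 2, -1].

X[k] = Σ(n=0 to 5) x[n] · ω_6^(nk)
where ω_6 = e^(-2πi/6)

Computing each X[k]:
X[0] = -6
X[1] = 5.1962i
X[2] = -1.7321i
X[3] = 6
X[4] = 1.7321i
X[5] = -5.1962i

X = [-6, 5.1962i, -1.7321i, 6, 1.7321i, -5.1962i]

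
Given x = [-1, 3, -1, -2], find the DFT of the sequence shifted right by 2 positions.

Time shift by 2: X_shifted[k] = ω_4^(2k) · X[k]
Shifted x = [-1, -2, -1, 3]

DFT(x[n-2]) = [-1, 5i, -3, -5i]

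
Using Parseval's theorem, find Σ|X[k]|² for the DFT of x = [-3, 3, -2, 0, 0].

Parseval: Σ|x[n]|² = (1/N)Σ|X[k]|², so Σ|X[k]|² = N·Σ|x[n]|² = 5·22.0000

Σ|X[k]|² = N·Σ|x[n]|² = 5·22.0000 = 110.0000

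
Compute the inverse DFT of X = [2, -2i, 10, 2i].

x[n] = (1/4) Σ(k=0 to 3) X[k] · e^(2πikn/4)

Computing each x[n]:
x[0] = 3
x[1] = -1
x[2] = 3
x[3] = -3

x = [3, -1, 3, -3]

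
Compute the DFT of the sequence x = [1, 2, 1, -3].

X[k] = Σ(n=0 to 3) x[n] · ω_4^(nk)
where ω_4 = e^(-2πi/4)

Computing each X[k]:
X[0] = 1
X[1] = -5i
X[2] = 3
X[3] = 5i

X = [1, -5i, 3, 5i]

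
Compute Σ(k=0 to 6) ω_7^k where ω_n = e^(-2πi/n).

Sum of all nth roots of unity equals 0 for n > 1 (geometric series with r ≠ 1).

0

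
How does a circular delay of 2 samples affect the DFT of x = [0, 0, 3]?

Time shift by 2: X_shifted[k] = ω_3^(2k) · X[k]
Shifted x = [0, 3, 0]

DFT(x[n-2]) = [3, -1.5000-2.5981i, -1.5000+2.5981i]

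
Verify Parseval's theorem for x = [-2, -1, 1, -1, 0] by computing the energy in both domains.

Time domain:
Σ|x[n]|² = |-2|² + |-1|² + |1|² + |-1|² + |0|² = 7.0000

Frequency domain:
(1/5)Σ|X[k]|² = (1/5)(|-3|² + |-2.3090-0.2245i|² + |-1.1910+2.4899i|² + |-1.1910-2.4899i|² + |-2.3090+0.2245i|²) = (1/5)·35.0000 = 7.0000

Both sides agree, confirming Parseval's theorem.

Σ|x[n]|² = (1/N)Σ|X[k]|² = 7.0000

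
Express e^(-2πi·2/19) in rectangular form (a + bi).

ω_19^2 = e^(-2πi·2/19)
= cos(-2π·2/19) + i·sin(-2π·2/19)
= cos(-4π/19) + i·sin(-4π/19)

ω_19^2 = cos(-4π/19) + i·sin(-4π/19) = 0.7891-0.6142i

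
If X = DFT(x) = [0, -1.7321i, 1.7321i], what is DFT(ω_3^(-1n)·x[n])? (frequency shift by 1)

Modulation property: DFT(ω_3^(-1n)·x[n]) = X[(k-1) mod 3], so circularly shift X by 1 positions.

X[k-1] = [1.7321i, 0, -1.7321i]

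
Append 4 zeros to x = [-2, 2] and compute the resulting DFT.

Original 2-point DFT: [0, -4]
Zero-padded 6-point DFT provides frequency interpolation.

DFT_6([x, 0, ...]) = [0, -1.0000-1.7321i, -3.0000-1.7321i, -4, -3.0000+1.7321i, -1.0000+1.7321i]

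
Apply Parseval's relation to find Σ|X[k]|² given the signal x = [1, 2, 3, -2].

Parseval: Σ|x[n]|² = (1/N)Σ|X[k]|², so Σ|X[k]|² = N·Σ|x[n]|² = 4·18.0000

Σ|X[k]|² = N·Σ|x[n]|² = 4·18.0000 = 72.0000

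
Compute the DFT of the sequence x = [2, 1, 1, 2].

X[k] = Σ(n=0 to 3) x[n] · ω_4^(nk)
where ω_4 = e^(-2πi/4)

Computing each X[k]:
X[0] = 6
X[1] = 1+1i
X[2] = 0
X[3] = 1-1i

X = [6, 1+1i, 0, 1-1i]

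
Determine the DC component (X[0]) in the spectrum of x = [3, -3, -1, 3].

X[0] = Σ(n=0 to 3) x[n] · ω_4^0 = Σ x[n]
= (3) + (-3) + (-1) + (3)

X[0] = 2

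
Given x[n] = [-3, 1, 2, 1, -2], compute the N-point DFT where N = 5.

X[k] = Σ(n=0 to 4) x[n] · ω_5^(nk)
where ω_5 = e^(-2πi/5)

Computing each X[k]:
X[0] = -1
X[1] = -5.7361-3.4410i
X[2] = -1.2639-0.8123i
X[3] = -1.2639+0.8123i
X[4] = -5.7361+3.4410i

X = [-1, -5.7361-3.4410i, -1.2639-0.8123i, -1.2639+0.8123i, -5.7361+3.4410i]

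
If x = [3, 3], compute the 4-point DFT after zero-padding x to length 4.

Original 2-point DFT: [6, 0]
Zero-padded 4-point DFT provides frequency interpolation.

DFT_4([x, 0, ...]) = [6, 3-3i, 0, 3+3i]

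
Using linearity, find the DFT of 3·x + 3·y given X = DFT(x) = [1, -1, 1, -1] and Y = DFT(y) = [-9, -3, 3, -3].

By linearity: DFT(3x + 3y) = 3·DFT(x) + 3·DFT(y)
= 3·[1, -1, 1, -1] + 3·[-9, -3, 3, -3]

Computing element-wise:
Z[0] = 3·(1) + 3·(-9) = -24
Z[1] = 3·(-1) + 3·(-3) = -12
Z[2] = 3·(1) + 3·(3) = 12
Z[3] = 3·(-1) + 3·(-3) = -12

DFT(3x + 3y) = 3·X + 3·Y = [-24, -12, 12, -12]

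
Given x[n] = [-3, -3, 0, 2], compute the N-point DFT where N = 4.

X[k] = Σ(n=0 to 3) x[n] · ω_4^(nk)
where ω_4 = e^(-2πi/4)

Computing each X[k]:
X[0] = -4
X[1] = -3+5i
X[2] = -2
X[3] = -3-5i

X = [-4, -3+5i, -2, -3-5i]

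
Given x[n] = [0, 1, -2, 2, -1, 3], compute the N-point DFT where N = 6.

X[k] = Σ(n=0 to 5) x[n] · ω_6^(nk)
where ω_6 = e^(-2πi/6)

Computing each X[k]:
X[0] = 3
X[1] = 1.5000+2.5981i
X[2] = 1.5000+0.8660i
X[3] = -9
X[4] = 1.5000-0.8660i
X[5] = 1.5000-2.5981i

X = [3, 1.5000+2.5981i, 1.5000+0.8660i, -9, 1.5000-0.8660i, 1.5000-2.5981i]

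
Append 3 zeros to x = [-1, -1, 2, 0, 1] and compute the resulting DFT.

Original 5-point DFT: [1, -2.6180+0.7265i, -0.3820+3.0777i, -0.3820-3.0777i, -2.6180-0.7265i]
Zero-padded 8-point DFT provides frequency interpolation.

DFT_8([x, 0, ...]) = [1, -2.7071-1.2929i, -2+1i, -1.2929+2.7071i, 3, -1.2929-2.7071i, -2-1i, -2.7071+1.2929i]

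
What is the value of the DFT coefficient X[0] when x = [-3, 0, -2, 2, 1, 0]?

X[0] = Σ(n=0 to 5) x[n] · ω_6^0 = Σ x[n]
= (-3) + (0) + (-2) + (2) + (1) + (0)

X[0] = -2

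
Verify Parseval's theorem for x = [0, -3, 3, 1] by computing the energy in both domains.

Time domain:
Σ|x[n]|² = |0|² + |-3|² + |3|² + |1|² = 19.0000

Frequency domain:
(1/4)Σ|X[k]|² = (1/4)(|1|² + |-3+4i|² + |5|² + |-3-4i|²) = (1/4)·76.0000 = 19.0000

Both sides agree, confirming Parseval's theorem.

Σ|x[n]|² = (1/N)Σ|X[k]|² = 19.0000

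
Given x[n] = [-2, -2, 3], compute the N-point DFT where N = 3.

X[k] = Σ(n=0 to 2) x[n] · ω_3^(nk)
where ω_3 = e^(-2πi/3)

Computing each X[k]:
X[0] = -1
X[1] = -2.5000+4.3301i
X[2] = -2.5000-4.3301i

X = [-1, -2.5000+4.3301i, -2.5000-4.3301i]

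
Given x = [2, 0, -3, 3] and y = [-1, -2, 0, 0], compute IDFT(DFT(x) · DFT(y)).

(x ⊛ y)[n] = Σ(m=0 to 3) x[m] · y[(n-m) mod 4]

Computing each output sample:
(x ⊛ y)[0] = -8
(x ⊛ y)[1] = -4
(x ⊛ y)[2] = 3
(x ⊛ y)[3] = 3

x ⊛ y = [-8, -4, 3, 3]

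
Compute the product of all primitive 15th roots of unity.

The primitive 15th roots of unity are ω_15^k for k coprime to 15: k ∈ {1, 2, 4, 7, 8, 11, 13, 14}
Their product equals the constant term of the cyclotomic polynomial Φ_15(x) up to sign.
For n ≥ 3, the product of all primitive nth roots of unity is 1. (For n=1 it is 1; for n=2 it is -1.)

1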